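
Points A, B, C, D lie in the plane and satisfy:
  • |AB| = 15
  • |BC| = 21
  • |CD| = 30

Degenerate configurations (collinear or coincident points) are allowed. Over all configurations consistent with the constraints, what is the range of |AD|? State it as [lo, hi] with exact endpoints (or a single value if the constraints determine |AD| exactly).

|AD| ∈ [0, 66]  (≈ [0.0000, 66.0000])

|AB| ∈ {15}
|BC| ∈ {21}
|CD| ∈ {30}
|AC| ∈ [6, 36]
|BD| ∈ [9, 51]
|AD| ∈ [0, 66]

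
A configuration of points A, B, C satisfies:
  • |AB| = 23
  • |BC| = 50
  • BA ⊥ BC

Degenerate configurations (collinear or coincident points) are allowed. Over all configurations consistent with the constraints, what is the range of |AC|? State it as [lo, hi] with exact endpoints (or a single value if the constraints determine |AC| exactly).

|AB| ∈ {23}
|BC| ∈ {50}
|AC| ∈ {√(3029)}

|AC| = √(3029)  (≈ 55.0364)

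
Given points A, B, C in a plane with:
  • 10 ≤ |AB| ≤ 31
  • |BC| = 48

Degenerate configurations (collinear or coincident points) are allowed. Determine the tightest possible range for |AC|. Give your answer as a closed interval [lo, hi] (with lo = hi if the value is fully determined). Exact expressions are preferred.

|AB| ∈ [10, 31]
|BC| ∈ {48}
|AC| ∈ [17, 79]

|AC| ∈ [17, 79]  (≈ [17.0000, 79.0000])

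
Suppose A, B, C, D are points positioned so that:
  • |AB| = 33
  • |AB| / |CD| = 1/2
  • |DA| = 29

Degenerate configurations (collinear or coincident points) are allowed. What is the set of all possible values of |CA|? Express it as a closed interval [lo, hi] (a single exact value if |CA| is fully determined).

|AB| ∈ {33}
|AD| ∈ {29}
|CD| ∈ {66}
|BD| ∈ [4, 62]
|AC| ∈ [37, 95]
|BC| ∈ [4, 128]

|CA| ∈ [37, 95]  (≈ [37.0000, 95.0000])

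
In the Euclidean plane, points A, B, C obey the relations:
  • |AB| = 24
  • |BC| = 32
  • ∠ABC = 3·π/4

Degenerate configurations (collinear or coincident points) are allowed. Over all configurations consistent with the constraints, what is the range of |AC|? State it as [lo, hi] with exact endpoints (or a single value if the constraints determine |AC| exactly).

|AC| = 8·√(12·√(2) + 25)  (≈ 51.8278)

|AB| ∈ {24}
|BC| ∈ {32}
|AC| ∈ {8·√(12·√(2) + 25)}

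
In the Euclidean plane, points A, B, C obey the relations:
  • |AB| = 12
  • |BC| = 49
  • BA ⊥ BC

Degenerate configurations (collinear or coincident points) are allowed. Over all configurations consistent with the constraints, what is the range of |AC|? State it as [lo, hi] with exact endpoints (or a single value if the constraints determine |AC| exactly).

|AC| = √(2545)  (≈ 50.4480)

|AB| ∈ {12}
|BC| ∈ {49}
|AC| ∈ {√(2545)}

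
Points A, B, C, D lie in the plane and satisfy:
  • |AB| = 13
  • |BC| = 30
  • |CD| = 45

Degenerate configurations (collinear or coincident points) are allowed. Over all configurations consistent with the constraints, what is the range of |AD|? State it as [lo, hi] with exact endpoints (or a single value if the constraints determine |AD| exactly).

|AD| ∈ [2, 88]  (≈ [2.0000, 88.0000])

|AB| ∈ {13}
|BC| ∈ {30}
|CD| ∈ {45}
|AC| ∈ [17, 43]
|BD| ∈ [15, 75]
|AD| ∈ [2, 88]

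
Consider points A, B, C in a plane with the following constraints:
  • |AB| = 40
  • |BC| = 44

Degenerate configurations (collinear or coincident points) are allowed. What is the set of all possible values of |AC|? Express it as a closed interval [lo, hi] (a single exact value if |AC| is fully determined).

|AC| ∈ [4, 84]  (≈ [4.0000, 84.0000])

|AB| ∈ {40}
|BC| ∈ {44}
|AC| ∈ [4, 84]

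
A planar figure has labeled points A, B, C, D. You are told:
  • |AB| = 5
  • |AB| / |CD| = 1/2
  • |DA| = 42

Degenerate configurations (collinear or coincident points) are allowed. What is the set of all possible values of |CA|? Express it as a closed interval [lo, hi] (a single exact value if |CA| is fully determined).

|CA| ∈ [32, 52]  (≈ [32.0000, 52.0000])

|AB| ∈ {5}
|AD| ∈ {42}
|CD| ∈ {10}
|BD| ∈ [37, 47]
|AC| ∈ [32, 52]
|BC| ∈ [27, 57]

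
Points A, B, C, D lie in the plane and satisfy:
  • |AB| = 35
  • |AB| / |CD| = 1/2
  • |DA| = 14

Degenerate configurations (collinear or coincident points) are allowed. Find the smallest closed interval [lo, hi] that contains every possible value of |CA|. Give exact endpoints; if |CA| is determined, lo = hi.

|CA| ∈ [56, 84]  (≈ [56.0000, 84.0000])

|AB| ∈ {35}
|AD| ∈ {14}
|CD| ∈ {70}
|BD| ∈ [21, 49]
|AC| ∈ [56, 84]
|BC| ∈ [21, 119]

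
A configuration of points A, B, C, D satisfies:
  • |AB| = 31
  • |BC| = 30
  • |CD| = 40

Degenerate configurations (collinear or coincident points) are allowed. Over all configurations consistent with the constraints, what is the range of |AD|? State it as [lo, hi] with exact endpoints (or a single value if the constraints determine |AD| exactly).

|AD| ∈ [0, 101]  (≈ [0.0000, 101.0000])

|AB| ∈ {31}
|BC| ∈ {30}
|CD| ∈ {40}
|AC| ∈ [1, 61]
|BD| ∈ [10, 70]
|AD| ∈ [0, 101]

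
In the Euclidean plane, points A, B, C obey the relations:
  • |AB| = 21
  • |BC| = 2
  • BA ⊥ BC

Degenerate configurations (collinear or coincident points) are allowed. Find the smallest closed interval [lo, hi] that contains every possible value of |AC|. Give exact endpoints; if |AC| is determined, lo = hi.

|AC| = √(445)  (≈ 21.0950)

|AB| ∈ {21}
|BC| ∈ {2}
|AC| ∈ {√(445)}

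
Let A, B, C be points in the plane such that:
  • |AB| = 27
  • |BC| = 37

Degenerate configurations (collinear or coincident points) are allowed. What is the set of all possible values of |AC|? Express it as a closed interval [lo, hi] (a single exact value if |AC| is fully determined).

|AC| ∈ [10, 64]  (≈ [10.0000, 64.0000])

|AB| ∈ {27}
|BC| ∈ {37}
|AC| ∈ [10, 64]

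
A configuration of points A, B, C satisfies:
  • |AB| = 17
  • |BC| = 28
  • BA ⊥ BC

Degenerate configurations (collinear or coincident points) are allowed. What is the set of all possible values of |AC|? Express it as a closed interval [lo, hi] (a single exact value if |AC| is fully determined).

|AB| ∈ {17}
|BC| ∈ {28}
|AC| ∈ {√(1073)}

|AC| = √(1073)  (≈ 32.7567)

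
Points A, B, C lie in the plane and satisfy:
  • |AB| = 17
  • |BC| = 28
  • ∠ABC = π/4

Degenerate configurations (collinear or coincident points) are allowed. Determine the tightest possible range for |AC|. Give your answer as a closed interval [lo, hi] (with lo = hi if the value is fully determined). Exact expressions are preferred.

|AC| = √(1073 - 476·√(2))  (≈ 19.9959)

|AB| ∈ {17}
|BC| ∈ {28}
|AC| ∈ {√(1073 - 476·√(2))}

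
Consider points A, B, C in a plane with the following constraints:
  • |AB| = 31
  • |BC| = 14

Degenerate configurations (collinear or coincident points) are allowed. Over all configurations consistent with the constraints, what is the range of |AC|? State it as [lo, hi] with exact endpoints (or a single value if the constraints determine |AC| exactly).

|AC| ∈ [17, 45]  (≈ [17.0000, 45.0000])

|AB| ∈ {31}
|BC| ∈ {14}
|AC| ∈ [17, 45]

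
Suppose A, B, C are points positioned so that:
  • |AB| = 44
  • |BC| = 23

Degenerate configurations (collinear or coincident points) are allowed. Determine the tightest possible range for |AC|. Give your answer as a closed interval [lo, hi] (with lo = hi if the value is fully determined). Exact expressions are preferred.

|AB| ∈ {44}
|BC| ∈ {23}
|AC| ∈ [21, 67]

|AC| ∈ [21, 67]  (≈ [21.0000, 67.0000])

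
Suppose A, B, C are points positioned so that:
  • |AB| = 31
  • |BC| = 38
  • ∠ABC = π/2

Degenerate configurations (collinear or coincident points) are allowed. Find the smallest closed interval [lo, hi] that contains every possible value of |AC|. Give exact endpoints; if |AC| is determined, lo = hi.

|AB| ∈ {31}
|BC| ∈ {38}
|AC| ∈ {√(2405)}

|AC| = √(2405)  (≈ 49.0408)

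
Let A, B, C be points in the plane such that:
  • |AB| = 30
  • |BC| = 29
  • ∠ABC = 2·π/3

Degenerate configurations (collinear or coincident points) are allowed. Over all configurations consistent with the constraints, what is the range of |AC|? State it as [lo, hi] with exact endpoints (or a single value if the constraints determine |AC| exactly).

|AB| ∈ {30}
|BC| ∈ {29}
|AC| ∈ {√(2611)}

|AC| = √(2611)  (≈ 51.0979)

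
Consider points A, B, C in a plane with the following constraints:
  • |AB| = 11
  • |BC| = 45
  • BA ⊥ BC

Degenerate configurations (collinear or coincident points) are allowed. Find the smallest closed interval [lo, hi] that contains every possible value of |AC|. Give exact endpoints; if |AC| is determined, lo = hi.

|AC| = √(2146)  (≈ 46.3249)

|AB| ∈ {11}
|BC| ∈ {45}
|AC| ∈ {√(2146)}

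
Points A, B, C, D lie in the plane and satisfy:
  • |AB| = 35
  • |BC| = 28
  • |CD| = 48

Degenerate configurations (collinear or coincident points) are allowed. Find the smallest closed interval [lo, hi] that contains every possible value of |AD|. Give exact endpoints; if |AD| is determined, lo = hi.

|AD| ∈ [0, 111]  (≈ [0.0000, 111.0000])

|AB| ∈ {35}
|BC| ∈ {28}
|CD| ∈ {48}
|AC| ∈ [7, 63]
|BD| ∈ [20, 76]
|AD| ∈ [0, 111]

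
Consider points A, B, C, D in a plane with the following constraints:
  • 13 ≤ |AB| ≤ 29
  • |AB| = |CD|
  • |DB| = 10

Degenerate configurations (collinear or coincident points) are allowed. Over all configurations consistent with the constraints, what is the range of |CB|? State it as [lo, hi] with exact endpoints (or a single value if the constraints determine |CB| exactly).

|AB| ∈ [13, 29]
|BD| ∈ {10}
|CD| ∈ [13, 29]
|AD| ∈ [3, 39]
|BC| ∈ [3, 39]
|AC| ∈ [0, 68]

|CB| ∈ [3, 39]  (≈ [3.0000, 39.0000])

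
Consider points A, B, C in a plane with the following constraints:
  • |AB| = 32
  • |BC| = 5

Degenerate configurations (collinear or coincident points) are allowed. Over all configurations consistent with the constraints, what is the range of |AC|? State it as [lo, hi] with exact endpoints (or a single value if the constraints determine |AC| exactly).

|AB| ∈ {32}
|BC| ∈ {5}
|AC| ∈ [27, 37]

|AC| ∈ [27, 37]  (≈ [27.0000, 37.0000])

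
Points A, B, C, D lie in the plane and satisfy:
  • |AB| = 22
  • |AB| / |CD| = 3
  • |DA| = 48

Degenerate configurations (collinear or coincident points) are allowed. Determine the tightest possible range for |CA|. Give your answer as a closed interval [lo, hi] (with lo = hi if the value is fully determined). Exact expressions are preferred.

|CA| ∈ [122/3, 166/3]  (≈ [40.6667, 55.3333])

|AB| ∈ {22}
|AD| ∈ {48}
|CD| ∈ {22/3}
|BD| ∈ [26, 70]
|AC| ∈ [122/3, 166/3]
|BC| ∈ [56/3, 232/3]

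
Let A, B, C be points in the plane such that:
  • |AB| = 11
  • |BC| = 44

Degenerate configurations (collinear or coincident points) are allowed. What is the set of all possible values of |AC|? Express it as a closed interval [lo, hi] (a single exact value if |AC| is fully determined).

|AB| ∈ {11}
|BC| ∈ {44}
|AC| ∈ [33, 55]

|AC| ∈ [33, 55]  (≈ [33.0000, 55.0000])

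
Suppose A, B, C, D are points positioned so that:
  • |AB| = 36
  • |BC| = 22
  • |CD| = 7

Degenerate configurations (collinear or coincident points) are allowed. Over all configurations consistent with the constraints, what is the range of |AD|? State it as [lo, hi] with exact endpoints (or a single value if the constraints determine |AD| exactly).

|AD| ∈ [7, 65]  (≈ [7.0000, 65.0000])

|AB| ∈ {36}
|BC| ∈ {22}
|CD| ∈ {7}
|AC| ∈ [14, 58]
|BD| ∈ [15, 29]
|AD| ∈ [7, 65]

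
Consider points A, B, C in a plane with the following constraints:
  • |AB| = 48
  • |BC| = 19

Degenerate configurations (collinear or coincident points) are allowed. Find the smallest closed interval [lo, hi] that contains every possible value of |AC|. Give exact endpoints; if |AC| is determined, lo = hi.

|AB| ∈ {48}
|BC| ∈ {19}
|AC| ∈ [29, 67]

|AC| ∈ [29, 67]  (≈ [29.0000, 67.0000])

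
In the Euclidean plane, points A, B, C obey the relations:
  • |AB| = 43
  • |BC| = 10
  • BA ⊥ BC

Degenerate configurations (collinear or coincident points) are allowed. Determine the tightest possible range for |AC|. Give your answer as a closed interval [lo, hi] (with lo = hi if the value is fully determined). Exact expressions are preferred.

|AC| = √(1949)  (≈ 44.1475)

|AB| ∈ {43}
|BC| ∈ {10}
|AC| ∈ {√(1949)}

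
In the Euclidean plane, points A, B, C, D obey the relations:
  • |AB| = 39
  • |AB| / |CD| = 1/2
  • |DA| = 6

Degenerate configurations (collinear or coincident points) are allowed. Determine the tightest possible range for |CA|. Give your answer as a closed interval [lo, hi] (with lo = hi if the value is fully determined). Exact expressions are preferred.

|AB| ∈ {39}
|AD| ∈ {6}
|CD| ∈ {78}
|BD| ∈ [33, 45]
|AC| ∈ [72, 84]
|BC| ∈ [33, 123]

|CA| ∈ [72, 84]  (≈ [72.0000, 84.0000])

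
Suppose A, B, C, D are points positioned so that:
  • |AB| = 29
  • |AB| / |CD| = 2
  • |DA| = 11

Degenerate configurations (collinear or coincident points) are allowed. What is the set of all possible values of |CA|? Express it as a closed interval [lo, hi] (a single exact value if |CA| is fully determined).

|CA| ∈ [7/2, 51/2]  (≈ [3.5000, 25.5000])

|AB| ∈ {29}
|AD| ∈ {11}
|CD| ∈ {29/2}
|BD| ∈ [18, 40]
|AC| ∈ [7/2, 51/2]
|BC| ∈ [7/2, 109/2]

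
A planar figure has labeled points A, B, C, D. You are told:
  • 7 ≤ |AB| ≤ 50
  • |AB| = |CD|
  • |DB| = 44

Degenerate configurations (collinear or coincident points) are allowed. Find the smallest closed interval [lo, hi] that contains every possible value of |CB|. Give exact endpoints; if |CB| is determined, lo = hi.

|AB| ∈ [7, 50]
|BD| ∈ {44}
|CD| ∈ [7, 50]
|AD| ∈ [0, 94]
|BC| ∈ [0, 94]
|AC| ∈ [0, 144]

|CB| ∈ [0, 94]  (≈ [0.0000, 94.0000])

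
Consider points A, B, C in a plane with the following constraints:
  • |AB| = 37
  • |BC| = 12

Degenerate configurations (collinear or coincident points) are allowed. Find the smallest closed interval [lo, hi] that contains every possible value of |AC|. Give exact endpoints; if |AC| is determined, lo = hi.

|AB| ∈ {37}
|BC| ∈ {12}
|AC| ∈ [25, 49]

|AC| ∈ [25, 49]  (≈ [25.0000, 49.0000])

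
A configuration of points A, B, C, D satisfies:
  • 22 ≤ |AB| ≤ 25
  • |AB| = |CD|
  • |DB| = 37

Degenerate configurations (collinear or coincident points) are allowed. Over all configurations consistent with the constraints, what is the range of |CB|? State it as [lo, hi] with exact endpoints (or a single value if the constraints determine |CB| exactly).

|AB| ∈ [22, 25]
|BD| ∈ {37}
|CD| ∈ [22, 25]
|AD| ∈ [12, 62]
|BC| ∈ [12, 62]
|AC| ∈ [0, 87]

|CB| ∈ [12, 62]  (≈ [12.0000, 62.0000])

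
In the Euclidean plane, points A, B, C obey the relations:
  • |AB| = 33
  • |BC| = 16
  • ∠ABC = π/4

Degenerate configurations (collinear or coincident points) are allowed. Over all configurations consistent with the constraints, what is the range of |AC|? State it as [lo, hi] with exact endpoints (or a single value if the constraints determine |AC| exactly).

|AB| ∈ {33}
|BC| ∈ {16}
|AC| ∈ {√(1345 - 528·√(2))}

|AC| = √(1345 - 528·√(2))  (≈ 24.4601)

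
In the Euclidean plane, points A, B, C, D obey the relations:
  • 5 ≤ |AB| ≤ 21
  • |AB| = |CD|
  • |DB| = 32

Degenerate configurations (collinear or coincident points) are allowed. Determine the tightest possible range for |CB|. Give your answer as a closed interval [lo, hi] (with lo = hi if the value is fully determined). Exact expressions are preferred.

|CB| ∈ [11, 53]  (≈ [11.0000, 53.0000])

|AB| ∈ [5, 21]
|BD| ∈ {32}
|CD| ∈ [5, 21]
|AD| ∈ [11, 53]
|BC| ∈ [11, 53]
|AC| ∈ [0, 74]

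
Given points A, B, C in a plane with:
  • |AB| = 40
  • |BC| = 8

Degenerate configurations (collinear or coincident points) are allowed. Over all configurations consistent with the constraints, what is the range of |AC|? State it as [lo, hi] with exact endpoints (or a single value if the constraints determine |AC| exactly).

|AC| ∈ [32, 48]  (≈ [32.0000, 48.0000])

|AB| ∈ {40}
|BC| ∈ {8}
|AC| ∈ [32, 48]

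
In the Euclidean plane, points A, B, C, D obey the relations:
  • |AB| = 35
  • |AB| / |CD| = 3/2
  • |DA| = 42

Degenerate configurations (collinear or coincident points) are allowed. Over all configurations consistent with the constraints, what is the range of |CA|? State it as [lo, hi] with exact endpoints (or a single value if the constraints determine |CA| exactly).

|CA| ∈ [56/3, 196/3]  (≈ [18.6667, 65.3333])

|AB| ∈ {35}
|AD| ∈ {42}
|CD| ∈ {70/3}
|BD| ∈ [7, 77]
|AC| ∈ [56/3, 196/3]
|BC| ∈ [0, 301/3]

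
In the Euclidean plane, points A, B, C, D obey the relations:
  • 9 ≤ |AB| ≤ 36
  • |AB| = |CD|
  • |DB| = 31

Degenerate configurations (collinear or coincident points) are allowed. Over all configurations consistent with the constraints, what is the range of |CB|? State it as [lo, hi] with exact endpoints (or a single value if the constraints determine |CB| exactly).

|CB| ∈ [0, 67]  (≈ [0.0000, 67.0000])

|AB| ∈ [9, 36]
|BD| ∈ {31}
|CD| ∈ [9, 36]
|AD| ∈ [0, 67]
|BC| ∈ [0, 67]
|AC| ∈ [0, 103]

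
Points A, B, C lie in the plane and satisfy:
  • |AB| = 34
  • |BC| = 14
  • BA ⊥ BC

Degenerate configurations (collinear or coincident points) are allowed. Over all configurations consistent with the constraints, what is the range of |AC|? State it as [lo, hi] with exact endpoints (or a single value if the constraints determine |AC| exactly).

|AB| ∈ {34}
|BC| ∈ {14}
|AC| ∈ {26·√(2)}

|AC| = 26·√(2)  (≈ 36.7696)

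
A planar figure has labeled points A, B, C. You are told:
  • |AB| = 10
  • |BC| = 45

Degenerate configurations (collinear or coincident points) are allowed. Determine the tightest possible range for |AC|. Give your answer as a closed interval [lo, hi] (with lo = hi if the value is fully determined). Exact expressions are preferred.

|AC| ∈ [35, 55]  (≈ [35.0000, 55.0000])

|AB| ∈ {10}
|BC| ∈ {45}
|AC| ∈ [35, 55]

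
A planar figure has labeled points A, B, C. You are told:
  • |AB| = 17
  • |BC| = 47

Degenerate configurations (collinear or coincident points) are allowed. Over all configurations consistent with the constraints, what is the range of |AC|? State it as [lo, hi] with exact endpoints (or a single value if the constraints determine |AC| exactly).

|AB| ∈ {17}
|BC| ∈ {47}
|AC| ∈ [30, 64]

|AC| ∈ [30, 64]  (≈ [30.0000, 64.0000])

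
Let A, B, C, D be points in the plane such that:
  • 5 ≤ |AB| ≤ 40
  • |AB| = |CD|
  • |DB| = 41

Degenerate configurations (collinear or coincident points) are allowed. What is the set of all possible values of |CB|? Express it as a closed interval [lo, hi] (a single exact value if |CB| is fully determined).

|CB| ∈ [1, 81]  (≈ [1.0000, 81.0000])

|AB| ∈ [5, 40]
|BD| ∈ {41}
|CD| ∈ [5, 40]
|AD| ∈ [1, 81]
|BC| ∈ [1, 81]
|AC| ∈ [0, 121]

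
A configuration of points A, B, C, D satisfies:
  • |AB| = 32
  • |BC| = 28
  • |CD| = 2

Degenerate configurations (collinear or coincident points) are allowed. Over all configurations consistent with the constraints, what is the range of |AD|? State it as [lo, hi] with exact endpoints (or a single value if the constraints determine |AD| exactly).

|AD| ∈ [2, 62]  (≈ [2.0000, 62.0000])

|AB| ∈ {32}
|BC| ∈ {28}
|CD| ∈ {2}
|AC| ∈ [4, 60]
|BD| ∈ [26, 30]
|AD| ∈ [2, 62]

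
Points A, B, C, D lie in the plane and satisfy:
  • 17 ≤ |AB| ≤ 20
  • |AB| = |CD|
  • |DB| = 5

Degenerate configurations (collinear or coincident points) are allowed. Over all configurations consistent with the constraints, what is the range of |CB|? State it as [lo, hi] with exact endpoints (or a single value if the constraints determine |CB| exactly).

|AB| ∈ [17, 20]
|BD| ∈ {5}
|CD| ∈ [17, 20]
|AD| ∈ [12, 25]
|BC| ∈ [12, 25]
|AC| ∈ [0, 45]

|CB| ∈ [12, 25]  (≈ [12.0000, 25.0000])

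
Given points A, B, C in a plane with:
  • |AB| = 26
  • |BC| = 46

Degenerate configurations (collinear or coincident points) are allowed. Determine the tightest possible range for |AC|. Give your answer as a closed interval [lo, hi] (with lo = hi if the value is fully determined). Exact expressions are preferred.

|AC| ∈ [20, 72]  (≈ [20.0000, 72.0000])

|AB| ∈ {26}
|BC| ∈ {46}
|AC| ∈ [20, 72]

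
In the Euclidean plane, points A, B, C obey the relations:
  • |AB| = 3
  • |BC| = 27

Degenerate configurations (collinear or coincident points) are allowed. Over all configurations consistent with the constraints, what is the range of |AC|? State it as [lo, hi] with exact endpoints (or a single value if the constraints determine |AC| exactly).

|AC| ∈ [24, 30]  (≈ [24.0000, 30.0000])

|AB| ∈ {3}
|BC| ∈ {27}
|AC| ∈ [24, 30]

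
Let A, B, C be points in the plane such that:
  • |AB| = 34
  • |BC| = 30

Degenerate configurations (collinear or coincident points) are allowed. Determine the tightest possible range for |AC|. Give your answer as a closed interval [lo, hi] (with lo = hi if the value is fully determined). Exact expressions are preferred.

|AB| ∈ {34}
|BC| ∈ {30}
|AC| ∈ [4, 64]

|AC| ∈ [4, 64]  (≈ [4.0000, 64.0000])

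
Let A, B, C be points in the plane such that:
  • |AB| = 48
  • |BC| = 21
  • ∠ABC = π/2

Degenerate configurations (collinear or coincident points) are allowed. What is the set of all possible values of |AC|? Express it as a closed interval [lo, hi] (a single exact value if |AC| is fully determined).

|AC| = 3·√(305)  (≈ 52.3927)

|AB| ∈ {48}
|BC| ∈ {21}
|AC| ∈ {3·√(305)}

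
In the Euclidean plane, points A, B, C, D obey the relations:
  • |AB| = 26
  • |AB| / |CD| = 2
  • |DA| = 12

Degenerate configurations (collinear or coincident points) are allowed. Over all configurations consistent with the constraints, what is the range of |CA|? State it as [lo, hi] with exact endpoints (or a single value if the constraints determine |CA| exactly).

|AB| ∈ {26}
|AD| ∈ {12}
|CD| ∈ {13}
|BD| ∈ [14, 38]
|AC| ∈ [1, 25]
|BC| ∈ [1, 51]

|CA| ∈ [1, 25]  (≈ [1.0000, 25.0000])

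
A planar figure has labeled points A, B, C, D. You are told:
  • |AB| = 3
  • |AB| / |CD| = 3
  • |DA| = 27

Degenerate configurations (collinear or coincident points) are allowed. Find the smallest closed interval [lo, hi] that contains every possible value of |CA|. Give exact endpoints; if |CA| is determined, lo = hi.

|AB| ∈ {3}
|AD| ∈ {27}
|CD| ∈ {1}
|BD| ∈ [24, 30]
|AC| ∈ [26, 28]
|BC| ∈ [23, 31]

|CA| ∈ [26, 28]  (≈ [26.0000, 28.0000])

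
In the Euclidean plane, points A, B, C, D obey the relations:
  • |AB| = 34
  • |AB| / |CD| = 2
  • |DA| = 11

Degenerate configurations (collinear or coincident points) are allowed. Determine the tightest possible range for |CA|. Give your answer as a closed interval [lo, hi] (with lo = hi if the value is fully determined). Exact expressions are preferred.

|CA| ∈ [6, 28]  (≈ [6.0000, 28.0000])

|AB| ∈ {34}
|AD| ∈ {11}
|CD| ∈ {17}
|BD| ∈ [23, 45]
|AC| ∈ [6, 28]
|BC| ∈ [6, 62]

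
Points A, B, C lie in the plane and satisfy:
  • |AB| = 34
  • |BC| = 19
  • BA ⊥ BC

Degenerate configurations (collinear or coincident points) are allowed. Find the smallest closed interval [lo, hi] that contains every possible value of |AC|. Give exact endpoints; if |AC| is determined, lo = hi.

|AC| = √(1517)  (≈ 38.9487)

|AB| ∈ {34}
|BC| ∈ {19}
|AC| ∈ {√(1517)}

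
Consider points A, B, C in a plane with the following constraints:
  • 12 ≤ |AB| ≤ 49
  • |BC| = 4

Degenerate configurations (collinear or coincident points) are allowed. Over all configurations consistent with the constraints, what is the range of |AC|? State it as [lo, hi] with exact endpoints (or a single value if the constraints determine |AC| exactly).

|AC| ∈ [8, 53]  (≈ [8.0000, 53.0000])

|AB| ∈ [12, 49]
|BC| ∈ {4}
|AC| ∈ [8, 53]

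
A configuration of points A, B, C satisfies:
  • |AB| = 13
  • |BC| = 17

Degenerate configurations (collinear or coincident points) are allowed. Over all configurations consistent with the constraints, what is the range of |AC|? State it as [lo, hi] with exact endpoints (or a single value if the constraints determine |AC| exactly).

|AC| ∈ [4, 30]  (≈ [4.0000, 30.0000])

|AB| ∈ {13}
|BC| ∈ {17}
|AC| ∈ [4, 30]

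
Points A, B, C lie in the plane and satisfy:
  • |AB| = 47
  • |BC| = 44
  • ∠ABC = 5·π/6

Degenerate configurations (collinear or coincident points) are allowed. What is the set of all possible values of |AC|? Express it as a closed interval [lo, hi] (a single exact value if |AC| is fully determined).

|AC| = √(2068·√(3) + 4145)  (≈ 87.9027)

|AB| ∈ {47}
|BC| ∈ {44}
|AC| ∈ {√(2068·√(3) + 4145)}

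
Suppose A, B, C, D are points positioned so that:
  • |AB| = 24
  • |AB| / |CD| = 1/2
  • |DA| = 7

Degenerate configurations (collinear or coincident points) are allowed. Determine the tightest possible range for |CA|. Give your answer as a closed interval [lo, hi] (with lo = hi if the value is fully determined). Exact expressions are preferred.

|AB| ∈ {24}
|AD| ∈ {7}
|CD| ∈ {48}
|BD| ∈ [17, 31]
|AC| ∈ [41, 55]
|BC| ∈ [17, 79]

|CA| ∈ [41, 55]  (≈ [41.0000, 55.0000])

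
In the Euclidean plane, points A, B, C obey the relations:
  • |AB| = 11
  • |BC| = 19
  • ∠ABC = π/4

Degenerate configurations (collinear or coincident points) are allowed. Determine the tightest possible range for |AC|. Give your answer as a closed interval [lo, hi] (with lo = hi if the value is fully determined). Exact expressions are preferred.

|AB| ∈ {11}
|BC| ∈ {19}
|AC| ∈ {√(482 - 209·√(2))}

|AC| = √(482 - 209·√(2))  (≈ 13.6539)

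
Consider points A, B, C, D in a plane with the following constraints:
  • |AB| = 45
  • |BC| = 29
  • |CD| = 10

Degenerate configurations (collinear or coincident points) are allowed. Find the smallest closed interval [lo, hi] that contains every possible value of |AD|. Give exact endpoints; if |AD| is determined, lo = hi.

|AB| ∈ {45}
|BC| ∈ {29}
|CD| ∈ {10}
|AC| ∈ [16, 74]
|BD| ∈ [19, 39]
|AD| ∈ [6, 84]

|AD| ∈ [6, 84]  (≈ [6.0000, 84.0000])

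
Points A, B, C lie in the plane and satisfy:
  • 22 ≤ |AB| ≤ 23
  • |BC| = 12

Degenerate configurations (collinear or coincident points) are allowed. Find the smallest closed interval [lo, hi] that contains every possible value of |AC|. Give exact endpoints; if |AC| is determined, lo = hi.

|AC| ∈ [10, 35]  (≈ [10.0000, 35.0000])

|AB| ∈ [22, 23]
|BC| ∈ {12}
|AC| ∈ [10, 35]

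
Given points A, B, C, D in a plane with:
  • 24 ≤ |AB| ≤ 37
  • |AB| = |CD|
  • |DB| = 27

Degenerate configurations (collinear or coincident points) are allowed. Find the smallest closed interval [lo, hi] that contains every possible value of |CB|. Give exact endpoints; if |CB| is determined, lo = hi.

|CB| ∈ [0, 64]  (≈ [0.0000, 64.0000])

|AB| ∈ [24, 37]
|BD| ∈ {27}
|CD| ∈ [24, 37]
|AD| ∈ [0, 64]
|BC| ∈ [0, 64]
|AC| ∈ [0, 101]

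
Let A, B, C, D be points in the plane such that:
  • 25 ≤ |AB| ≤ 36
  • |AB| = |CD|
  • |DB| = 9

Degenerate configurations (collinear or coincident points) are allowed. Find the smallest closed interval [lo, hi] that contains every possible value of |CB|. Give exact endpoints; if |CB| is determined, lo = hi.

|CB| ∈ [16, 45]  (≈ [16.0000, 45.0000])

|AB| ∈ [25, 36]
|BD| ∈ {9}
|CD| ∈ [25, 36]
|AD| ∈ [16, 45]
|BC| ∈ [16, 45]
|AC| ∈ [0, 81]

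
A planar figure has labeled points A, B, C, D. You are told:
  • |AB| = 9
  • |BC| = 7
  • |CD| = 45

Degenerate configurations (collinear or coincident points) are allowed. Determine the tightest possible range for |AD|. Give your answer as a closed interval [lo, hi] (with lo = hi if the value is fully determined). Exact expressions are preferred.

|AB| ∈ {9}
|BC| ∈ {7}
|CD| ∈ {45}
|AC| ∈ [2, 16]
|BD| ∈ [38, 52]
|AD| ∈ [29, 61]

|AD| ∈ [29, 61]  (≈ [29.0000, 61.0000])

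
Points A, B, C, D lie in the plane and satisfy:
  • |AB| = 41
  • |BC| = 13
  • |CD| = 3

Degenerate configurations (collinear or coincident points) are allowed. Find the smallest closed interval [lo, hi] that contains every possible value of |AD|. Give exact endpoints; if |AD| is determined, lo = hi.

|AB| ∈ {41}
|BC| ∈ {13}
|CD| ∈ {3}
|AC| ∈ [28, 54]
|BD| ∈ [10, 16]
|AD| ∈ [25, 57]

|AD| ∈ [25, 57]  (≈ [25.0000, 57.0000])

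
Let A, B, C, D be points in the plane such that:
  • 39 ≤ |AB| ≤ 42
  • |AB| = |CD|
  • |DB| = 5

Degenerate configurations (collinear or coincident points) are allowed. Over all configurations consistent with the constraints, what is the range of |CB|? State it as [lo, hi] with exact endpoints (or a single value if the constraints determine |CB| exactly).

|AB| ∈ [39, 42]
|BD| ∈ {5}
|CD| ∈ [39, 42]
|AD| ∈ [34, 47]
|BC| ∈ [34, 47]
|AC| ∈ [0, 89]

|CB| ∈ [34, 47]  (≈ [34.0000, 47.0000])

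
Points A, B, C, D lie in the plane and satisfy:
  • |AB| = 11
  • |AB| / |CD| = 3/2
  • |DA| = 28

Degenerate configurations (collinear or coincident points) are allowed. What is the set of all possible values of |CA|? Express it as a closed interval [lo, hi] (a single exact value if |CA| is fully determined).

|CA| ∈ [62/3, 106/3]  (≈ [20.6667, 35.3333])

|AB| ∈ {11}
|AD| ∈ {28}
|CD| ∈ {22/3}
|BD| ∈ [17, 39]
|AC| ∈ [62/3, 106/3]
|BC| ∈ [29/3, 139/3]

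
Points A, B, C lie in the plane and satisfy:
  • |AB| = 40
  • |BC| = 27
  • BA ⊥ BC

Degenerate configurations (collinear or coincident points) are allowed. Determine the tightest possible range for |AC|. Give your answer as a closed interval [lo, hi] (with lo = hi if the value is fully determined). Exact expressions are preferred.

|AC| = √(2329)  (≈ 48.2597)

|AB| ∈ {40}
|BC| ∈ {27}
|AC| ∈ {√(2329)}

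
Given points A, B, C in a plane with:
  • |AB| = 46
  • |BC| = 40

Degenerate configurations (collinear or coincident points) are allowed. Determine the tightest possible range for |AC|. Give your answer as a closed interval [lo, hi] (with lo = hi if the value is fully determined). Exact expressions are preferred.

|AC| ∈ [6, 86]  (≈ [6.0000, 86.0000])

|AB| ∈ {46}
|BC| ∈ {40}
|AC| ∈ [6, 86]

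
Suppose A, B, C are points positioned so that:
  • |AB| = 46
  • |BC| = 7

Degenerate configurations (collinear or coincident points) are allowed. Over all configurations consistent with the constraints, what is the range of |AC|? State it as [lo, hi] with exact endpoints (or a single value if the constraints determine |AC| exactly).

|AC| ∈ [39, 53]  (≈ [39.0000, 53.0000])

|AB| ∈ {46}
|BC| ∈ {7}
|AC| ∈ [39, 53]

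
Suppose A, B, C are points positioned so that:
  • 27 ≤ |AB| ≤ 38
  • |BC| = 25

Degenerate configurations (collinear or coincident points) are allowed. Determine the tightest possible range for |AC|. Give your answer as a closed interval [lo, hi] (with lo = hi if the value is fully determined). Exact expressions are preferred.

|AC| ∈ [2, 63]  (≈ [2.0000, 63.0000])

|AB| ∈ [27, 38]
|BC| ∈ {25}
|AC| ∈ [2, 63]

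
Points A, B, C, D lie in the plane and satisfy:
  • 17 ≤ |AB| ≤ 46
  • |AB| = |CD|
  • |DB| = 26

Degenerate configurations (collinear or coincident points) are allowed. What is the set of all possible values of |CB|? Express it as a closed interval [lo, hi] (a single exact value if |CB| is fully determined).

|CB| ∈ [0, 72]  (≈ [0.0000, 72.0000])

|AB| ∈ [17, 46]
|BD| ∈ {26}
|CD| ∈ [17, 46]
|AD| ∈ [0, 72]
|BC| ∈ [0, 72]
|AC| ∈ [0, 118]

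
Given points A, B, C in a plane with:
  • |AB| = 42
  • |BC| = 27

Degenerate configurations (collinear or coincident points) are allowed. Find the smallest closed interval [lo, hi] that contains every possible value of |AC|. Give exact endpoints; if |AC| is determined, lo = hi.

|AC| ∈ [15, 69]  (≈ [15.0000, 69.0000])

|AB| ∈ {42}
|BC| ∈ {27}
|AC| ∈ [15, 69]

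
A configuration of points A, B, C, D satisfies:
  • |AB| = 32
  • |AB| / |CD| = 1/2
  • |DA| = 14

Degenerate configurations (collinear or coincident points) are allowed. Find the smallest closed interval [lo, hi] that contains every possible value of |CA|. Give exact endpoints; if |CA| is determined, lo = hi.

|AB| ∈ {32}
|AD| ∈ {14}
|CD| ∈ {64}
|BD| ∈ [18, 46]
|AC| ∈ [50, 78]
|BC| ∈ [18, 110]

|CA| ∈ [50, 78]  (≈ [50.0000, 78.0000])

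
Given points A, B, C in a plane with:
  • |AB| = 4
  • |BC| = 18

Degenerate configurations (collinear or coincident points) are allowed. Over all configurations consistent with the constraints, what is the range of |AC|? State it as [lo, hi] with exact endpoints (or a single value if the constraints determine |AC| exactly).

|AB| ∈ {4}
|BC| ∈ {18}
|AC| ∈ [14, 22]

|AC| ∈ [14, 22]  (≈ [14.0000, 22.0000])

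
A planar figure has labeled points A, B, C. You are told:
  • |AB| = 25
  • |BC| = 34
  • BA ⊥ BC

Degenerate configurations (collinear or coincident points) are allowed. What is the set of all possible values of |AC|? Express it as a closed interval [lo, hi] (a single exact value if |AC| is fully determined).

|AC| = √(1781)  (≈ 42.2019)

|AB| ∈ {25}
|BC| ∈ {34}
|AC| ∈ {√(1781)}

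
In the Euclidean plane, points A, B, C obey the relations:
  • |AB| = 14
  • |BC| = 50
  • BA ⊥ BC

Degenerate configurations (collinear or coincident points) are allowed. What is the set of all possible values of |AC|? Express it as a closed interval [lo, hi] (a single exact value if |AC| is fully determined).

|AB| ∈ {14}
|BC| ∈ {50}
|AC| ∈ {2·√(674)}

|AC| = 2·√(674)  (≈ 51.9230)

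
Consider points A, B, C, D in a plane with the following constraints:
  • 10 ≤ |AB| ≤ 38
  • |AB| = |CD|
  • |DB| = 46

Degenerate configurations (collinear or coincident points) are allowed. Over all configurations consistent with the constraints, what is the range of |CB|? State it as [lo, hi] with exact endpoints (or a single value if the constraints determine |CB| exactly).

|AB| ∈ [10, 38]
|BD| ∈ {46}
|CD| ∈ [10, 38]
|AD| ∈ [8, 84]
|BC| ∈ [8, 84]
|AC| ∈ [0, 122]

|CB| ∈ [8, 84]  (≈ [8.0000, 84.0000])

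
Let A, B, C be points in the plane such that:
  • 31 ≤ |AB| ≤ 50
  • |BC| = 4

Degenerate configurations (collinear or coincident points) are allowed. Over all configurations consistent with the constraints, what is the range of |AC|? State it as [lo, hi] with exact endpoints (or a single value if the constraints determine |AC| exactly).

|AC| ∈ [27, 54]  (≈ [27.0000, 54.0000])

|AB| ∈ [31, 50]
|BC| ∈ {4}
|AC| ∈ [27, 54]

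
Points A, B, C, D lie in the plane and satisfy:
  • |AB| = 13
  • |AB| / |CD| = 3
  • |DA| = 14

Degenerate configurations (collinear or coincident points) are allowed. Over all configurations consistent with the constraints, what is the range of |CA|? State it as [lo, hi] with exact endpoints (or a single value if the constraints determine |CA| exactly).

|AB| ∈ {13}
|AD| ∈ {14}
|CD| ∈ {13/3}
|BD| ∈ [1, 27]
|AC| ∈ [29/3, 55/3]
|BC| ∈ [0, 94/3]

|CA| ∈ [29/3, 55/3]  (≈ [9.6667, 18.3333])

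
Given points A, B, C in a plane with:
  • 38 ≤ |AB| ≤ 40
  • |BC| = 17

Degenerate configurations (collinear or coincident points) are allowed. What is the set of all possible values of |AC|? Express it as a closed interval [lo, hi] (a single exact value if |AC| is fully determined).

|AB| ∈ [38, 40]
|BC| ∈ {17}
|AC| ∈ [21, 57]

|AC| ∈ [21, 57]  (≈ [21.0000, 57.0000])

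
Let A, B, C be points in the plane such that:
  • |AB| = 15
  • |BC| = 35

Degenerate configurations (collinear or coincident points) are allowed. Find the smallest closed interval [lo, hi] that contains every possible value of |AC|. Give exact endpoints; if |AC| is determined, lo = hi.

|AB| ∈ {15}
|BC| ∈ {35}
|AC| ∈ [20, 50]

|AC| ∈ [20, 50]  (≈ [20.0000, 50.0000])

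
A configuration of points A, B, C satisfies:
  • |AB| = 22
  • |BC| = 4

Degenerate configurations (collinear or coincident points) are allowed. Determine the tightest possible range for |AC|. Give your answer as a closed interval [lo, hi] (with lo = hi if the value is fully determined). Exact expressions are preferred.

|AC| ∈ [18, 26]  (≈ [18.0000, 26.0000])

|AB| ∈ {22}
|BC| ∈ {4}
|AC| ∈ [18, 26]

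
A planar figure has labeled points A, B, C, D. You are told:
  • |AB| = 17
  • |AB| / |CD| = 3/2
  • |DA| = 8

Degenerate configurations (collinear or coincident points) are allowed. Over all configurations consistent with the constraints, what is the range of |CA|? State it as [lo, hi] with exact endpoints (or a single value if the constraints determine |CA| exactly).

|CA| ∈ [10/3, 58/3]  (≈ [3.3333, 19.3333])

|AB| ∈ {17}
|AD| ∈ {8}
|CD| ∈ {34/3}
|BD| ∈ [9, 25]
|AC| ∈ [10/3, 58/3]
|BC| ∈ [0, 109/3]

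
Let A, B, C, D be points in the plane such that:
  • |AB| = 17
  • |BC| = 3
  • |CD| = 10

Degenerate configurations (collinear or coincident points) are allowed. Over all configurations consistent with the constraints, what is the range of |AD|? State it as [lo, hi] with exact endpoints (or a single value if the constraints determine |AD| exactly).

|AB| ∈ {17}
|BC| ∈ {3}
|CD| ∈ {10}
|AC| ∈ [14, 20]
|BD| ∈ [7, 13]
|AD| ∈ [4, 30]

|AD| ∈ [4, 30]  (≈ [4.0000, 30.0000])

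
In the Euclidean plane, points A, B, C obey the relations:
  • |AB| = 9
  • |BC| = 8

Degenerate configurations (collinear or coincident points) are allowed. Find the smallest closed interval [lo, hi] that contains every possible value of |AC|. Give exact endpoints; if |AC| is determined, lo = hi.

|AC| ∈ [1, 17]  (≈ [1.0000, 17.0000])

|AB| ∈ {9}
|BC| ∈ {8}
|AC| ∈ [1, 17]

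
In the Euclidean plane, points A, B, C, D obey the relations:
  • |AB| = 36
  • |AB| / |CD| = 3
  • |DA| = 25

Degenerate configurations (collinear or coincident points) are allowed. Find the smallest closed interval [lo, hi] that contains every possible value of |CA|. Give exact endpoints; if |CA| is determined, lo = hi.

|CA| ∈ [13, 37]  (≈ [13.0000, 37.0000])

|AB| ∈ {36}
|AD| ∈ {25}
|CD| ∈ {12}
|BD| ∈ [11, 61]
|AC| ∈ [13, 37]
|BC| ∈ [0, 73]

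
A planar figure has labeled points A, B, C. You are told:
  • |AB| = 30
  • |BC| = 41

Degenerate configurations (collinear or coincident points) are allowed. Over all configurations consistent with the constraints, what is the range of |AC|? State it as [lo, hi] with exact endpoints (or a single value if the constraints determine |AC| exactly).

|AC| ∈ [11, 71]  (≈ [11.0000, 71.0000])

|AB| ∈ {30}
|BC| ∈ {41}
|AC| ∈ [11, 71]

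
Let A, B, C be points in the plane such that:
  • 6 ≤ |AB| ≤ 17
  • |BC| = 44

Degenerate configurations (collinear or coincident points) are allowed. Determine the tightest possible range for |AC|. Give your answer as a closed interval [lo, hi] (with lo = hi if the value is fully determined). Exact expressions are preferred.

|AC| ∈ [27, 61]  (≈ [27.0000, 61.0000])

|AB| ∈ [6, 17]
|BC| ∈ {44}
|AC| ∈ [27, 61]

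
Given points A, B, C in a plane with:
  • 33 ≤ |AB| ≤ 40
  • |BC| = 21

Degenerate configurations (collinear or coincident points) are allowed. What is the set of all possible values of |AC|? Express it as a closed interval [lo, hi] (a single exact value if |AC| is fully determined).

|AC| ∈ [12, 61]  (≈ [12.0000, 61.0000])

|AB| ∈ [33, 40]
|BC| ∈ {21}
|AC| ∈ [12, 61]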